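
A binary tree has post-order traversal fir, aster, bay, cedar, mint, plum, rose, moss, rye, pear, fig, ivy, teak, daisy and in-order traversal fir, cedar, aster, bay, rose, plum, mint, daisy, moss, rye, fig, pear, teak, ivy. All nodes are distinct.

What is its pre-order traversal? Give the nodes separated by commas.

The last element of post-order is the root; it splits in-order into left and right subtrees.
Root daisy: left subtree has 7 nodes {fir, cedar, aster, bay, rose, plum, mint}, right has 6 {moss, rye, fig, pear, teak, ivy}.
  Root rose: left subtree has 4 nodes {fir, cedar, aster, bay}, right has 2 {plum, mint}.
    Root cedar: left subtree has 1 node {fir}, right has 2 {aster, bay}.
      Root bay: left subtree has 1 node {aster}, right has 0 { }.
    Root plum: left subtree has 0 nodes { }, right has 1 {mint}.
  Root teak: left subtree has 4 nodes {moss, rye, fig, pear}, right has 1 {ivy}.
    Root fig: left subtree has 2 nodes {moss, rye}, right has 1 {pear}.
      Root rye: left subtree has 1 node {moss}, right has 0 { }.

daisy, rose, cedar, fir, bay, aster, plum, mint, teak, fig, rye, moss, pear, ivy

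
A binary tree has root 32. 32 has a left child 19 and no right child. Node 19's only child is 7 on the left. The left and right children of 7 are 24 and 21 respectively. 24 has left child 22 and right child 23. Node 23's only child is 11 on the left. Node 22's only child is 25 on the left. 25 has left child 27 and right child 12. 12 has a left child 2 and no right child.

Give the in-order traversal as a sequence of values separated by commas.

In-order visits the left subtree, then the node, then the right subtree.
At 32: go left to 19.
  At 19: go left to 7.
    At 7: go left to 24.
      At 24: go left to 22.
        At 22: go left to 25.
          At 25: go left to 27.
            27 is a leaf — visit 27.
          Visit 25.
          At 25: go right to 12.
            At 12: go left to 2.
              2 is a leaf — visit 2.
            Visit 12.
            At 12: no right child.
        Visit 22.
        At 22: no right child.
      Visit 24.
      At 24: go right to 23.
        At 23: go left to 11.
          11 is a leaf — visit 11.
        Visit 23.
        At 23: no right child.
    Visit 7.
    At 7: go right to 21.
      21 is a leaf — visit 21.
  Visit 19.
  At 19: no right child.
Visit 32.
At 32: no right child.

27, 25, 2, 12, 22, 24, 11, 23, 7, 21, 19, 32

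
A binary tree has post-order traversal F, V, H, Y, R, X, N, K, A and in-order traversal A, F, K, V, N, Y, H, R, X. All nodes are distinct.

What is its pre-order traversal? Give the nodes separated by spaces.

The last element of post-order is the root; it splits in-order into left and right subtrees.
Root A: left subtree has 0 nodes { }, right has 8 {F, K, V, N, Y, H, R, X}.
  Root K: left subtree has 1 node {F}, right has 6 {V, N, Y, H, R, X}.
    Root N: left subtree has 1 node {V}, right has 4 {Y, H, R, X}.
      Root X: left subtree has 3 nodes {Y, H, R}, right has 0 { }.
        Root R: left subtree has 2 nodes {Y, H}, right has 0 { }.
          Root Y: left subtree has 0 nodes { }, right has 1 {H}.

A K F N V X R Y H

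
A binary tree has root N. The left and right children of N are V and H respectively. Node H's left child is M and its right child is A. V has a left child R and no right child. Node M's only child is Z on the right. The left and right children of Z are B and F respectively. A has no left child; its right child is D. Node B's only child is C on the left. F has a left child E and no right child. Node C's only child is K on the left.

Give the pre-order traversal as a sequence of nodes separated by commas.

N, V, R, H, M, Z, B, C, K, F, E, A, D

Pre-order visits the node, then its left subtree, then its right subtree.
Visit N.
At N: go left to V.
  Visit V.
  At V: go left to R.
    R is a leaf — visit R.
  At V: no right child.
At N: go right to H.
  Visit H.
  At H: go left to M.
    Visit M.
    At M: no left child.
    At M: go right to Z.
      Visit Z.
      At Z: go left to B.
        Visit B.
        At B: go left to C.
          Visit C.
          At C: go left to K.
            K is a leaf — visit K.
          At C: no right child.
        At B: no right child.
      At Z: go right to F.
        Visit F.
        At F: go left to E.
          E is a leaf — visit E.
        At F: no right child.
  At H: go right to A.
    Visit A.
    At A: no left child.
    At A: go right to D.
      D is a leaf — visit D.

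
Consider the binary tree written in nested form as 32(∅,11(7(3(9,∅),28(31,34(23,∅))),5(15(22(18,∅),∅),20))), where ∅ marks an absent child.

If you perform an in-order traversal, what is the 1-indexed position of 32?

In-order visits the left subtree, then the node, then the right subtree.
At 32: no left child.
Visit 32.
At 32: go right to 11.
  At 11: go left to 7.
    At 7: go left to 3.
      At 3: go left to 9.
        9 is a leaf — visit 9.
      Visit 3.
      At 3: no right child.
    Visit 7.
    At 7: go right to 28.
      At 28: go left to 31.
        31 is a leaf — visit 31.
      Visit 28.
      At 28: go right to 34.
        At 34: go left to 23.
          23 is a leaf — visit 23.
        Visit 34.
        At 34: no right child.
  Visit 11.
  At 11: go right to 5.
    At 5: go left to 15.
      At 15: go left to 22.
        At 22: go left to 18.
          18 is a leaf — visit 18.
        Visit 22.
        At 22: no right child.
      Visit 15.
      At 15: no right child.
    Visit 5.
    At 5: go right to 20.
      20 is a leaf — visit 20.
Full in-order sequence: 32, 9, 3, 7, 31, 28, 23, 34, 11, 18, 22, 15, 5, 20.

1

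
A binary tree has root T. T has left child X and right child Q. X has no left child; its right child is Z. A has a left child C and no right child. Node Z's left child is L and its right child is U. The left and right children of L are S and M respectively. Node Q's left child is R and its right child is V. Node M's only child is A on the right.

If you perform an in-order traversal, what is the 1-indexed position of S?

2

In-order visits the left subtree, then the node, then the right subtree.
At T: go left to X.
  At X: no left child.
  Visit X.
  At X: go right to Z.
    At Z: go left to L.
      At L: go left to S.
        S is a leaf — visit S.
      Visit L.
      At L: go right to M.
        At M: no left child.
        Visit M.
        At M: go right to A.
          At A: go left to C.
            C is a leaf — visit C.
          Visit A.
          At A: no right child.
    Visit Z.
    At Z: go right to U.
      U is a leaf — visit U.
Visit T.
At T: go right to Q.
  At Q: go left to R.
    R is a leaf — visit R.
  Visit Q.
  At Q: go right to V.
    V is a leaf — visit V.
Full in-order sequence: X, S, L, M, C, A, Z, U, T, R, Q, V.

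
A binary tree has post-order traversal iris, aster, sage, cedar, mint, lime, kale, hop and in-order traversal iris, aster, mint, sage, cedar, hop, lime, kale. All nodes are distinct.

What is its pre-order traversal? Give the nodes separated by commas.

hop, mint, aster, iris, cedar, sage, kale, lime

The last element of post-order is the root; it splits in-order into left and right subtrees.
Root hop: left subtree has 5 nodes {iris, aster, mint, sage, cedar}, right has 2 {lime, kale}.
  Root mint: left subtree has 2 nodes {iris, aster}, right has 2 {sage, cedar}.
    Root aster: left subtree has 1 node {iris}, right has 0 { }.
    Root cedar: left subtree has 1 node {sage}, right has 0 { }.
  Root kale: left subtree has 1 node {lime}, right has 0 { }.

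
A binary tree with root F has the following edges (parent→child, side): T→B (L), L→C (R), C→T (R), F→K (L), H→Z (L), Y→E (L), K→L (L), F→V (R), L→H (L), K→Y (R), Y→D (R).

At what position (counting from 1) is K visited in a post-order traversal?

10

Post-order visits the left subtree, then the right subtree, then the node.
At F: go left to K.
  At K: go left to L.
    At L: go left to H.
      At H: go left to Z.
        Z is a leaf — visit Z.
      At H: no right child.
      Visit H.
    At L: go right to C.
      At C: no left child.
      At C: go right to T.
        At T: go left to B.
          B is a leaf — visit B.
        At T: no right child.
        Visit T.
      Visit C.
    Visit L.
  At K: go right to Y.
    At Y: go left to E.
      E is a leaf — visit E.
    At Y: go right to D.
      D is a leaf — visit D.
    Visit Y.
  Visit K.
At F: go right to V.
  V is a leaf — visit V.
Visit F.
Full post-order sequence: Z, H, B, T, C, L, E, D, Y, K, V, F.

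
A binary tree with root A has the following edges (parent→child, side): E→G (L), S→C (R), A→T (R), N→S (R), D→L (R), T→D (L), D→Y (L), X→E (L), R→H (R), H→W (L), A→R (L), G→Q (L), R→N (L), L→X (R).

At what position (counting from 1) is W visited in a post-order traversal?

Post-order visits the left subtree, then the right subtree, then the node.
At A: go left to R.
  At R: go left to N.
    At N: no left child.
    At N: go right to S.
      At S: no left child.
      At S: go right to C.
        C is a leaf — visit C.
      Visit S.
    Visit N.
  At R: go right to H.
    At H: go left to W.
      W is a leaf — visit W.
    At H: no right child.
    Visit H.
  Visit R.
At A: go right to T.
  At T: go left to D.
    At D: go left to Y.
      Y is a leaf — visit Y.
    At D: go right to L.
      At L: no left child.
      At L: go right to X.
        At X: go left to E.
          At E: go left to G.
            At G: go left to Q.
              Q is a leaf — visit Q.
            At G: no right child.
            Visit G.
          At E: no right child.
          Visit E.
        At X: no right child.
        Visit X.
      Visit L.
    Visit D.
  At T: no right child.
  Visit T.
Visit A.
Full post-order sequence: C, S, N, W, H, R, Y, Q, G, E, X, L, D, T, A.

4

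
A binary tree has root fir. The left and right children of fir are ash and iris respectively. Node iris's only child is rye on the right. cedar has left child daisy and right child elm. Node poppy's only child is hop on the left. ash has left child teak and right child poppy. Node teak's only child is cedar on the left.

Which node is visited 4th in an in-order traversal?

teak

In-order visits the left subtree, then the node, then the right subtree.
At fir: go left to ash.
  At ash: go left to teak.
    At teak: go left to cedar.
      At cedar: go left to daisy.
        daisy is a leaf — visit daisy.
      Visit cedar.
      At cedar: go right to elm.
        elm is a leaf — visit elm.
    Visit teak.
    At teak: no right child.
  Visit ash.
  At ash: go right to poppy.
    At poppy: go left to hop.
      hop is a leaf — visit hop.
    Visit poppy.
    At poppy: no right child.
Visit fir.
At fir: go right to iris.
  At iris: no left child.
  Visit iris.
  At iris: go right to rye.
    rye is a leaf — visit rye.
Full in-order sequence: daisy, cedar, elm, teak, ash, hop, poppy, fir, iris, rye.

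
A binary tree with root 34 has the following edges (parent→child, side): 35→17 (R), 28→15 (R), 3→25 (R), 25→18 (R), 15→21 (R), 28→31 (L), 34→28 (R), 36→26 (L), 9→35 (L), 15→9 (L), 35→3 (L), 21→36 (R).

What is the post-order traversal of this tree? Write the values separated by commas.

Post-order visits the left subtree, then the right subtree, then the node.
At 34: no left child.
At 34: go right to 28.
  At 28: go left to 31.
    31 is a leaf — visit 31.
  At 28: go right to 15.
    At 15: go left to 9.
      At 9: go left to 35.
        At 35: go left to 3.
          At 3: no left child.
          At 3: go right to 25.
            At 25: no left child.
            At 25: go right to 18.
              18 is a leaf — visit 18.
            Visit 25.
          Visit 3.
        At 35: go right to 17.
          17 is a leaf — visit 17.
        Visit 35.
      At 9: no right child.
      Visit 9.
    At 15: go right to 21.
      At 21: no left child.
      At 21: go right to 36.
        At 36: go left to 26.
          26 is a leaf — visit 26.
        At 36: no right child.
        Visit 36.
      Visit 21.
    Visit 15.
  Visit 28.
Visit 34.

31, 18, 25, 3, 17, 35, 9, 26, 36, 21, 15, 28, 34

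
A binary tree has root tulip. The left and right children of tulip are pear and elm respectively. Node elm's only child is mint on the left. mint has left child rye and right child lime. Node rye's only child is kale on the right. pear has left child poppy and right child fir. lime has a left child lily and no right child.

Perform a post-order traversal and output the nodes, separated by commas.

Post-order visits the left subtree, then the right subtree, then the node.
At tulip: go left to pear.
  At pear: go left to poppy.
    poppy is a leaf — visit poppy.
  At pear: go right to fir.
    fir is a leaf — visit fir.
  Visit pear.
At tulip: go right to elm.
  At elm: go left to mint.
    At mint: go left to rye.
      At rye: no left child.
      At rye: go right to kale.
        kale is a leaf — visit kale.
      Visit rye.
    At mint: go right to lime.
      At lime: go left to lily.
        lily is a leaf — visit lily.
      At lime: no right child.
      Visit lime.
    Visit mint.
  At elm: no right child.
  Visit elm.
Visit tulip.

poppy, fir, pear, kale, rye, lily, lime, mint, elm, tulip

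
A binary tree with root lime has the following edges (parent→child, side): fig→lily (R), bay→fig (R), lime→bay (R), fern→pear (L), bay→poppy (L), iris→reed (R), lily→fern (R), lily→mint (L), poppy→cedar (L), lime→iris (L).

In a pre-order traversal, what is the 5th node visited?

poppy

Pre-order visits the node, then its left subtree, then its right subtree.
Visit lime.
At lime: go left to iris.
  Visit iris.
  At iris: no left child.
  At iris: go right to reed.
    reed is a leaf — visit reed.
At lime: go right to bay.
  Visit bay.
  At bay: go left to poppy.
    Visit poppy.
    At poppy: go left to cedar.
      cedar is a leaf — visit cedar.
    At poppy: no right child.
  At bay: go right to fig.
    Visit fig.
    At fig: no left child.
    At fig: go right to lily.
      Visit lily.
      At lily: go left to mint.
        mint is a leaf — visit mint.
      At lily: go right to fern.
        Visit fern.
        At fern: go left to pear.
          pear is a leaf — visit pear.
        At fern: no right child.
Full pre-order sequence: lime, iris, reed, bay, poppy, cedar, fig, lily, mint, fern, pear.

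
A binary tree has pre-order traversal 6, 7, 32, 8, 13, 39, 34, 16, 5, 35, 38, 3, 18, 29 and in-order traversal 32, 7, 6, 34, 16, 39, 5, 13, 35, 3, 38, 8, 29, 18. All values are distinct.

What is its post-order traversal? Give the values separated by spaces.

The first element of pre-order is the root; it splits in-order into left and right subtrees.
Root 6: left subtree has 2 nodes {32, 7}, right has 11 {34, 16, 39, 5, 13, 35, 3, 38, 8, 29, 18}.
  Root 7: left subtree has 1 node {32}, right has 0 { }.
  Root 8: left subtree has 8 nodes {34, 16, 39, 5, 13, 35, 3, 38}, right has 2 {29, 18}.
    Root 13: left subtree has 4 nodes {34, 16, 39, 5}, right has 3 {35, 3, 38}.
      Root 39: left subtree has 2 nodes {34, 16}, right has 1 {5}.
        Root 34: left subtree has 0 nodes { }, right has 1 {16}.
      Root 35: left subtree has 0 nodes { }, right has 2 {3, 38}.
        Root 38: left subtree has 1 node {3}, right has 0 { }.
    Root 18: left subtree has 1 node {29}, right has 0 { }.

32 7 16 34 5 39 3 38 35 13 29 18 8 6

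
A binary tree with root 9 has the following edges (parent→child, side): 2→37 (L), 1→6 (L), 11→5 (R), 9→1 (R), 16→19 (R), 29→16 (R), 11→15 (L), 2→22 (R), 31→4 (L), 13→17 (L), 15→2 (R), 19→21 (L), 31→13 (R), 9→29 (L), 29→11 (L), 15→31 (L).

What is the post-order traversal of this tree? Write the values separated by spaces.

Post-order visits the left subtree, then the right subtree, then the node.
At 9: go left to 29.
  At 29: go left to 11.
    At 11: go left to 15.
      At 15: go left to 31.
        At 31: go left to 4.
          4 is a leaf — visit 4.
        At 31: go right to 13.
          At 13: go left to 17.
            17 is a leaf — visit 17.
          At 13: no right child.
          Visit 13.
        Visit 31.
      At 15: go right to 2.
        At 2: go left to 37.
          37 is a leaf — visit 37.
        At 2: go right to 22.
          22 is a leaf — visit 22.
        Visit 2.
      Visit 15.
    At 11: go right to 5.
      5 is a leaf — visit 5.
    Visit 11.
  At 29: go right to 16.
    At 16: no left child.
    At 16: go right to 19.
      At 19: go left to 21.
        21 is a leaf — visit 21.
      At 19: no right child.
      Visit 19.
    Visit 16.
  Visit 29.
At 9: go right to 1.
  At 1: go left to 6.
    6 is a leaf — visit 6.
  At 1: no right child.
  Visit 1.
Visit 9.

4 17 13 31 37 22 2 15 5 11 21 19 16 29 6 1 9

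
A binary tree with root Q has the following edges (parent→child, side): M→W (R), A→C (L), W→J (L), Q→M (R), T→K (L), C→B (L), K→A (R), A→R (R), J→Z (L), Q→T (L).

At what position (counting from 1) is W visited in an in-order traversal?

11

In-order visits the left subtree, then the node, then the right subtree.
At Q: go left to T.
  At T: go left to K.
    At K: no left child.
    Visit K.
    At K: go right to A.
      At A: go left to C.
        At C: go left to B.
          B is a leaf — visit B.
        Visit C.
        At C: no right child.
      Visit A.
      At A: go right to R.
        R is a leaf — visit R.
  Visit T.
  At T: no right child.
Visit Q.
At Q: go right to M.
  At M: no left child.
  Visit M.
  At M: go right to W.
    At W: go left to J.
      At J: go left to Z.
        Z is a leaf — visit Z.
      Visit J.
      At J: no right child.
    Visit W.
    At W: no right child.
Full in-order sequence: K, B, C, A, R, T, Q, M, Z, J, W.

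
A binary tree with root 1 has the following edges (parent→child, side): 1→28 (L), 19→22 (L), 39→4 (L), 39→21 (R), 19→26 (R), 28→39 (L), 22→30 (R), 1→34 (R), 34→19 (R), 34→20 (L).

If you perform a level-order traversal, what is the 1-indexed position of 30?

11

Level-order visits nodes level by level from the root, left to right within each level.
Level 0: 1
Level 1: 28, 34
Level 2: 39, 20, 19
Level 3: 4, 21, 22, 26
Level 4: 30
Full level-order sequence: 1, 28, 34, 39, 20, 19, 4, 21, 22, 26, 30.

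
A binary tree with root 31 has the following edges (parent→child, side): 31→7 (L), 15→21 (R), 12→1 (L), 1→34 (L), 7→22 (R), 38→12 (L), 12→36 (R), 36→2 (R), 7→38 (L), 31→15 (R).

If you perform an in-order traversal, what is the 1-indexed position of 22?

In-order visits the left subtree, then the node, then the right subtree.
At 31: go left to 7.
  At 7: go left to 38.
    At 38: go left to 12.
      At 12: go left to 1.
        At 1: go left to 34.
          34 is a leaf — visit 34.
        Visit 1.
        At 1: no right child.
      Visit 12.
      At 12: go right to 36.
        At 36: no left child.
        Visit 36.
        At 36: go right to 2.
          2 is a leaf — visit 2.
    Visit 38.
    At 38: no right child.
  Visit 7.
  At 7: go right to 22.
    22 is a leaf — visit 22.
Visit 31.
At 31: go right to 15.
  At 15: no left child.
  Visit 15.
  At 15: go right to 21.
    21 is a leaf — visit 21.
Full in-order sequence: 34, 1, 12, 36, 2, 38, 7, 22, 31, 15, 21.

8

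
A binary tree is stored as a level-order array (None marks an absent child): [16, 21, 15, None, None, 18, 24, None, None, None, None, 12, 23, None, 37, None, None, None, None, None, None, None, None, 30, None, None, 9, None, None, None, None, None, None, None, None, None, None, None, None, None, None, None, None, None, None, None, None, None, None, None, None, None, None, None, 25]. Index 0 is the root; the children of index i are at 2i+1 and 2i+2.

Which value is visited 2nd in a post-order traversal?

30

Post-order visits the left subtree, then the right subtree, then the node.
At 16: go left to 21.
  21 is a leaf — visit 21.
At 16: go right to 15.
  At 15: go left to 18.
    At 18: go left to 12.
      At 12: go left to 30.
        30 is a leaf — visit 30.
      At 12: no right child.
      Visit 12.
    At 18: go right to 23.
      At 23: no left child.
      At 23: go right to 9.
        At 9: no left child.
        At 9: go right to 25.
          25 is a leaf — visit 25.
        Visit 9.
      Visit 23.
    Visit 18.
  At 15: go right to 24.
    At 24: no left child.
    At 24: go right to 37.
      37 is a leaf — visit 37.
    Visit 24.
  Visit 15.
Visit 16.
Full post-order sequence: 21, 30, 12, 25, 9, 23, 18, 37, 24, 15, 16.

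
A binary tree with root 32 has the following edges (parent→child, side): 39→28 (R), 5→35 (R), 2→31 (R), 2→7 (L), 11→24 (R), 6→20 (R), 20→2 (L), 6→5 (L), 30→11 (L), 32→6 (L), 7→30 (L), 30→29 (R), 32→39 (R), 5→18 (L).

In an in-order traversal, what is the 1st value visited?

18

In-order visits the left subtree, then the node, then the right subtree.
At 32: go left to 6.
  At 6: go left to 5.
    At 5: go left to 18.
      18 is a leaf — visit 18.
    Visit 5.
    At 5: go right to 35.
      35 is a leaf — visit 35.
  Visit 6.
  At 6: go right to 20.
    At 20: go left to 2.
      At 2: go left to 7.
        At 7: go left to 30.
          At 30: go left to 11.
            At 11: no left child.
            Visit 11.
            At 11: go right to 24.
              24 is a leaf — visit 24.
          Visit 30.
          At 30: go right to 29.
            29 is a leaf — visit 29.
        Visit 7.
        At 7: no right child.
      Visit 2.
      At 2: go right to 31.
        31 is a leaf — visit 31.
    Visit 20.
    At 20: no right child.
Visit 32.
At 32: go right to 39.
  At 39: no left child.
  Visit 39.
  At 39: go right to 28.
    28 is a leaf — visit 28.
Full in-order sequence: 18, 5, 35, 6, 11, 24, 30, 29, 7, 2, 31, 20, 32, 39, 28.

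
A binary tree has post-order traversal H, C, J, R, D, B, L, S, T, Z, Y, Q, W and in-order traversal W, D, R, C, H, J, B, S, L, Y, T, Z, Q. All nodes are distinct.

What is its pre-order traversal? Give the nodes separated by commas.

W, Q, Y, S, B, D, R, J, C, H, L, Z, T

The last element of post-order is the root; it splits in-order into left and right subtrees.
Root W: left subtree has 0 nodes { }, right has 12 {D, R, C, H, J, B, S, L, Y, T, Z, Q}.
  Root Q: left subtree has 11 nodes {D, R, C, H, J, B, S, L, Y, T, Z}, right has 0 { }.
    Root Y: left subtree has 8 nodes {D, R, C, H, J, B, S, L}, right has 2 {T, Z}.
      Root S: left subtree has 6 nodes {D, R, C, H, J, B}, right has 1 {L}.
        Root B: left subtree has 5 nodes {D, R, C, H, J}, right has 0 { }.
          Root D: left subtree has 0 nodes { }, right has 4 {R, C, H, J}.
            Root R: left subtree has 0 nodes { }, right has 3 {C, H, J}.
              Root J: left subtree has 2 nodes {C, H}, right has 0 { }.
                Root C: left subtree has 0 nodes { }, right has 1 {H}.
      Root Z: left subtree has 1 node {T}, right has 0 { }.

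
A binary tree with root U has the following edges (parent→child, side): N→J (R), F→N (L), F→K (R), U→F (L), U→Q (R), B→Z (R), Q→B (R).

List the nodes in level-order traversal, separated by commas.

Level-order visits nodes level by level from the root, left to right within each level.
Level 0: U
Level 1: F, Q
Level 2: N, K, B
Level 3: J, Z

U, F, Q, N, K, B, J, Z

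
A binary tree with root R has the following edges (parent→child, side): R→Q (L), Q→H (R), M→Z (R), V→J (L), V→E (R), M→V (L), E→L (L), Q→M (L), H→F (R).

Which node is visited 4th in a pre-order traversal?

V

Pre-order visits the node, then its left subtree, then its right subtree.
Visit R.
At R: go left to Q.
  Visit Q.
  At Q: go left to M.
    Visit M.
    At M: go left to V.
      Visit V.
      At V: go left to J.
        J is a leaf — visit J.
      At V: go right to E.
        Visit E.
        At E: go left to L.
          L is a leaf — visit L.
        At E: no right child.
    At M: go right to Z.
      Z is a leaf — visit Z.
  At Q: go right to H.
    Visit H.
    At H: no left child.
    At H: go right to F.
      F is a leaf — visit F.
At R: no right child.
Full pre-order sequence: R, Q, M, V, J, E, L, Z, H, F.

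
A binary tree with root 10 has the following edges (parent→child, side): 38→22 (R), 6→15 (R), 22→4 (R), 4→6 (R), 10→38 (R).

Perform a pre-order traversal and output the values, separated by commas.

10, 38, 22, 4, 6, 15

Pre-order visits the node, then its left subtree, then its right subtree.
Visit 10.
At 10: no left child.
At 10: go right to 38.
  Visit 38.
  At 38: no left child.
  At 38: go right to 22.
    Visit 22.
    At 22: no left child.
    At 22: go right to 4.
      Visit 4.
      At 4: no left child.
      At 4: go right to 6.
        Visit 6.
        At 6: no left child.
        At 6: go right to 15.
          15 is a leaf — visit 15.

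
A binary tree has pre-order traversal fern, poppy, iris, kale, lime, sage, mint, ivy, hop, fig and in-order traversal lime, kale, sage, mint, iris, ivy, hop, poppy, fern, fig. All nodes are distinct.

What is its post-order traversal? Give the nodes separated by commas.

The first element of pre-order is the root; it splits in-order into left and right subtrees.
Root fern: left subtree has 8 nodes {lime, kale, sage, mint, iris, ivy, hop, poppy}, right has 1 {fig}.
  Root poppy: left subtree has 7 nodes {lime, kale, sage, mint, iris, ivy, hop}, right has 0 { }.
    Root iris: left subtree has 4 nodes {lime, kale, sage, mint}, right has 2 {ivy, hop}.
      Root kale: left subtree has 1 node {lime}, right has 2 {sage, mint}.
        Root sage: left subtree has 0 nodes { }, right has 1 {mint}.
      Root ivy: left subtree has 0 nodes { }, right has 1 {hop}.

lime, mint, sage, kale, hop, ivy, iris, poppy, fig, fern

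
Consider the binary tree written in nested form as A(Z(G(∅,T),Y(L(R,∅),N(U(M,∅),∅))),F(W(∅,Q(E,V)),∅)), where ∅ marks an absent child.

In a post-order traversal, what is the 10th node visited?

E

Post-order visits the left subtree, then the right subtree, then the node.
At A: go left to Z.
  At Z: go left to G.
    At G: no left child.
    At G: go right to T.
      T is a leaf — visit T.
    Visit G.
  At Z: go right to Y.
    At Y: go left to L.
      At L: go left to R.
        R is a leaf — visit R.
      At L: no right child.
      Visit L.
    At Y: go right to N.
      At N: go left to U.
        At U: go left to M.
          M is a leaf — visit M.
        At U: no right child.
        Visit U.
      At N: no right child.
      Visit N.
    Visit Y.
  Visit Z.
At A: go right to F.
  At F: go left to W.
    At W: no left child.
    At W: go right to Q.
      At Q: go left to E.
        E is a leaf — visit E.
      At Q: go right to V.
        V is a leaf — visit V.
      Visit Q.
    Visit W.
  At F: no right child.
  Visit F.
Visit A.
Full post-order sequence: T, G, R, L, M, U, N, Y, Z, E, V, Q, W, F, A.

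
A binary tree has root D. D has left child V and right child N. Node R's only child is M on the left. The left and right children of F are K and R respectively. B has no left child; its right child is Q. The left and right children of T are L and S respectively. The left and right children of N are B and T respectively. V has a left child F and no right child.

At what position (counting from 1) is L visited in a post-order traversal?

8

Post-order visits the left subtree, then the right subtree, then the node.
At D: go left to V.
  At V: go left to F.
    At F: go left to K.
      K is a leaf — visit K.
    At F: go right to R.
      At R: go left to M.
        M is a leaf — visit M.
      At R: no right child.
      Visit R.
    Visit F.
  At V: no right child.
  Visit V.
At D: go right to N.
  At N: go left to B.
    At B: no left child.
    At B: go right to Q.
      Q is a leaf — visit Q.
    Visit B.
  At N: go right to T.
    At T: go left to L.
      L is a leaf — visit L.
    At T: go right to S.
      S is a leaf — visit S.
    Visit T.
  Visit N.
Visit D.
Full post-order sequence: K, M, R, F, V, Q, B, L, S, T, N, D.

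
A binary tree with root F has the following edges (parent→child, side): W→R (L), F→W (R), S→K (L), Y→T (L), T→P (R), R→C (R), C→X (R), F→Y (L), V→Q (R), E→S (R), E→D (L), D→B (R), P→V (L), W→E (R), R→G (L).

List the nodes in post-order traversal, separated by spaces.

Q V P T Y G X C R B D K S E W F

Post-order visits the left subtree, then the right subtree, then the node.
At F: go left to Y.
  At Y: go left to T.
    At T: no left child.
    At T: go right to P.
      At P: go left to V.
        At V: no left child.
        At V: go right to Q.
          Q is a leaf — visit Q.
        Visit V.
      At P: no right child.
      Visit P.
    Visit T.
  At Y: no right child.
  Visit Y.
At F: go right to W.
  At W: go left to R.
    At R: go left to G.
      G is a leaf — visit G.
    At R: go right to C.
      At C: no left child.
      At C: go right to X.
        X is a leaf — visit X.
      Visit C.
    Visit R.
  At W: go right to E.
    At E: go left to D.
      At D: no left child.
      At D: go right to B.
        B is a leaf — visit B.
      Visit D.
    At E: go right to S.
      At S: go left to K.
        K is a leaf — visit K.
      At S: no right child.
      Visit S.
    Visit E.
  Visit W.
Visit F.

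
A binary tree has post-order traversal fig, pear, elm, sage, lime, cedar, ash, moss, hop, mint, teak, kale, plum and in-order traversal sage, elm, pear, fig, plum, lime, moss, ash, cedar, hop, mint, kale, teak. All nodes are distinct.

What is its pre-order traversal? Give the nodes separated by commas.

The last element of post-order is the root; it splits in-order into left and right subtrees.
Root plum: left subtree has 4 nodes {sage, elm, pear, fig}, right has 8 {lime, moss, ash, cedar, hop, mint, kale, teak}.
  Root sage: left subtree has 0 nodes { }, right has 3 {elm, pear, fig}.
    Root elm: left subtree has 0 nodes { }, right has 2 {pear, fig}.
      Root pear: left subtree has 0 nodes { }, right has 1 {fig}.
  Root kale: left subtree has 6 nodes {lime, moss, ash, cedar, hop, mint}, right has 1 {teak}.
    Root mint: left subtree has 5 nodes {lime, moss, ash, cedar, hop}, right has 0 { }.
      Root hop: left subtree has 4 nodes {lime, moss, ash, cedar}, right has 0 { }.
        Root moss: left subtree has 1 node {lime}, right has 2 {ash, cedar}.
          Root ash: left subtree has 0 nodes { }, right has 1 {cedar}.

plum, sage, elm, pear, fig, kale, mint, hop, moss, lime, ash, cedar, teak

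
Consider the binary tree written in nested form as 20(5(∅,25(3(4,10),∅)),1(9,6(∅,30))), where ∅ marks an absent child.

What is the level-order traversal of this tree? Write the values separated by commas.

20, 5, 1, 25, 9, 6, 3, 30, 4, 10

Level-order visits nodes level by level from the root, left to right within each level.
Level 0: 20
Level 1: 5, 1
Level 2: 25, 9, 6
Level 3: 3, 30
Level 4: 4, 10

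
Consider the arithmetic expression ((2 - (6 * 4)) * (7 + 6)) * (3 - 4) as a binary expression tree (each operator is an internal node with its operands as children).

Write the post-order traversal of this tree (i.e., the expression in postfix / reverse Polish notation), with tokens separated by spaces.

Post-order on an expression tree gives postfix notation: for each operator, emit left operand, right operand, then the operator.

2 6 4 * - 7 6 + * 3 4 - *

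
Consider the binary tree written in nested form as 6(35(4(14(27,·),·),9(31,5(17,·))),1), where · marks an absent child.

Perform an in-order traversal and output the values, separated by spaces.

27 14 4 35 31 9 17 5 6 1

In-order visits the left subtree, then the node, then the right subtree.
At 6: go left to 35.
  At 35: go left to 4.
    At 4: go left to 14.
      At 14: go left to 27.
        27 is a leaf — visit 27.
      Visit 14.
      At 14: no right child.
    Visit 4.
    At 4: no right child.
  Visit 35.
  At 35: go right to 9.
    At 9: go left to 31.
      31 is a leaf — visit 31.
    Visit 9.
    At 9: go right to 5.
      At 5: go left to 17.
        17 is a leaf — visit 17.
      Visit 5.
      At 5: no right child.
Visit 6.
At 6: go right to 1.
  1 is a leaf — visit 1.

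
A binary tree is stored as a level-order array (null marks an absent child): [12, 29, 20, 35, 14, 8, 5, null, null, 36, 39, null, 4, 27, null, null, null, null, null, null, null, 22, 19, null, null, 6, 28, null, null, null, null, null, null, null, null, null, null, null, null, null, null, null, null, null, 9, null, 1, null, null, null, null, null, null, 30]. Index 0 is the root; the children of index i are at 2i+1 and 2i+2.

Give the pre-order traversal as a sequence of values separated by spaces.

Pre-order visits the node, then its left subtree, then its right subtree.
Visit 12.
At 12: go left to 29.
  Visit 29.
  At 29: go left to 35.
    35 is a leaf — visit 35.
  At 29: go right to 14.
    Visit 14.
    At 14: go left to 36.
      36 is a leaf — visit 36.
    At 14: go right to 39.
      Visit 39.
      At 39: go left to 22.
        Visit 22.
        At 22: no left child.
        At 22: go right to 9.
          9 is a leaf — visit 9.
      At 39: go right to 19.
        Visit 19.
        At 19: no left child.
        At 19: go right to 1.
          1 is a leaf — visit 1.
At 12: go right to 20.
  Visit 20.
  At 20: go left to 8.
    Visit 8.
    At 8: no left child.
    At 8: go right to 4.
      Visit 4.
      At 4: go left to 6.
        6 is a leaf — visit 6.
      At 4: go right to 28.
        Visit 28.
        At 28: go left to 30.
          30 is a leaf — visit 30.
        At 28: no right child.
  At 20: go right to 5.
    Visit 5.
    At 5: go left to 27.
      27 is a leaf — visit 27.
    At 5: no right child.

12 29 35 14 36 39 22 9 19 1 20 8 4 6 28 30 5 27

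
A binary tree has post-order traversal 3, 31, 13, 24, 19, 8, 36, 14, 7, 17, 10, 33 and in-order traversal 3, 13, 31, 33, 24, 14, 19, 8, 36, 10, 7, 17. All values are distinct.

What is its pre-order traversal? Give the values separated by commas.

The last element of post-order is the root; it splits in-order into left and right subtrees.
Root 33: left subtree has 3 nodes {3, 13, 31}, right has 8 {24, 14, 19, 8, 36, 10, 7, 17}.
  Root 13: left subtree has 1 node {3}, right has 1 {31}.
  Root 10: left subtree has 5 nodes {24, 14, 19, 8, 36}, right has 2 {7, 17}.
    Root 14: left subtree has 1 node {24}, right has 3 {19, 8, 36}.
      Root 36: left subtree has 2 nodes {19, 8}, right has 0 { }.
        Root 8: left subtree has 1 node {19}, right has 0 { }.
    Root 17: left subtree has 1 node {7}, right has 0 { }.

33, 13, 3, 31, 10, 14, 24, 36, 8, 19, 17, 7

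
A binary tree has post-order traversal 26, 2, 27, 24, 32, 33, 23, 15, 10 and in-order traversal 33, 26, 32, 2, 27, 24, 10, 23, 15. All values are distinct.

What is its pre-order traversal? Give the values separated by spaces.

The last element of post-order is the root; it splits in-order into left and right subtrees.
Root 10: left subtree has 6 nodes {33, 26, 32, 2, 27, 24}, right has 2 {23, 15}.
  Root 33: left subtree has 0 nodes { }, right has 5 {26, 32, 2, 27, 24}.
    Root 32: left subtree has 1 node {26}, right has 3 {2, 27, 24}.
      Root 24: left subtree has 2 nodes {2, 27}, right has 0 { }.
        Root 27: left subtree has 1 node {2}, right has 0 { }.
  Root 15: left subtree has 1 node {23}, right has 0 { }.

10 33 32 26 24 27 2 15 23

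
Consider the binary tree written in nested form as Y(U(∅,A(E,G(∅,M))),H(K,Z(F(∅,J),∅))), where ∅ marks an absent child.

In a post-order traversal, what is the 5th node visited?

U

Post-order visits the left subtree, then the right subtree, then the node.
At Y: go left to U.
  At U: no left child.
  At U: go right to A.
    At A: go left to E.
      E is a leaf — visit E.
    At A: go right to G.
      At G: no left child.
      At G: go right to M.
        M is a leaf — visit M.
      Visit G.
    Visit A.
  Visit U.
At Y: go right to H.
  At H: go left to K.
    K is a leaf — visit K.
  At H: go right to Z.
    At Z: go left to F.
      At F: no left child.
      At F: go right to J.
        J is a leaf — visit J.
      Visit F.
    At Z: no right child.
    Visit Z.
  Visit H.
Visit Y.
Full post-order sequence: E, M, G, A, U, K, J, F, Z, H, Y.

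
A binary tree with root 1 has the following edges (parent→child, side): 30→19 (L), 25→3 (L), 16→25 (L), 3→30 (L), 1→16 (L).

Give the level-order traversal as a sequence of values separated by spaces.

1 16 25 3 30 19

Level-order visits nodes level by level from the root, left to right within each level.
Level 0: 1
Level 1: 16
Level 2: 25
Level 3: 3
Level 4: 30
Level 5: 19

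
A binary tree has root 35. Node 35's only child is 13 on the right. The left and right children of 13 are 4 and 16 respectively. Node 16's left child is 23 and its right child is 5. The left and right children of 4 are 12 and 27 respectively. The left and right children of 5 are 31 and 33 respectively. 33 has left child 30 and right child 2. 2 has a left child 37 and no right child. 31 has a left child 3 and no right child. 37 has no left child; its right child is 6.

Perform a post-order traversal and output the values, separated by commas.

Post-order visits the left subtree, then the right subtree, then the node.
At 35: no left child.
At 35: go right to 13.
  At 13: go left to 4.
    At 4: go left to 12.
      12 is a leaf — visit 12.
    At 4: go right to 27.
      27 is a leaf — visit 27.
    Visit 4.
  At 13: go right to 16.
    At 16: go left to 23.
      23 is a leaf — visit 23.
    At 16: go right to 5.
      At 5: go left to 31.
        At 31: go left to 3.
          3 is a leaf — visit 3.
        At 31: no right child.
        Visit 31.
      At 5: go right to 33.
        At 33: go left to 30.
          30 is a leaf — visit 30.
        At 33: go right to 2.
          At 2: go left to 37.
            At 37: no left child.
            At 37: go right to 6.
              6 is a leaf — visit 6.
            Visit 37.
          At 2: no right child.
          Visit 2.
        Visit 33.
      Visit 5.
    Visit 16.
  Visit 13.
Visit 35.

12, 27, 4, 23, 3, 31, 30, 6, 37, 2, 33, 5, 16, 13, 35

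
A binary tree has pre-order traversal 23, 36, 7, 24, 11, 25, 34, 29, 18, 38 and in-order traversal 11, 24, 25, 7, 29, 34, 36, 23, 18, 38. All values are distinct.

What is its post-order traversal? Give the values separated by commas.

11, 25, 24, 29, 34, 7, 36, 38, 18, 23

The first element of pre-order is the root; it splits in-order into left and right subtrees.
Root 23: left subtree has 7 nodes {11, 24, 25, 7, 29, 34, 36}, right has 2 {18, 38}.
  Root 36: left subtree has 6 nodes {11, 24, 25, 7, 29, 34}, right has 0 { }.
    Root 7: left subtree has 3 nodes {11, 24, 25}, right has 2 {29, 34}.
      Root 24: left subtree has 1 node {11}, right has 1 {25}.
      Root 34: left subtree has 1 node {29}, right has 0 { }.
  Root 18: left subtree has 0 nodes { }, right has 1 {38}.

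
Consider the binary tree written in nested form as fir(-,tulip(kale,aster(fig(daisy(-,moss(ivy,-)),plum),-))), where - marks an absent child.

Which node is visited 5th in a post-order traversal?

Post-order visits the left subtree, then the right subtree, then the node.
At fir: no left child.
At fir: go right to tulip.
  At tulip: go left to kale.
    kale is a leaf — visit kale.
  At tulip: go right to aster.
    At aster: go left to fig.
      At fig: go left to daisy.
        At daisy: no left child.
        At daisy: go right to moss.
          At moss: go left to ivy.
            ivy is a leaf — visit ivy.
          At moss: no right child.
          Visit moss.
        Visit daisy.
      At fig: go right to plum.
        plum is a leaf — visit plum.
      Visit fig.
    At aster: no right child.
    Visit aster.
  Visit tulip.
Visit fir.
Full post-order sequence: kale, ivy, moss, daisy, plum, fig, aster, tulip, fir.

plum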